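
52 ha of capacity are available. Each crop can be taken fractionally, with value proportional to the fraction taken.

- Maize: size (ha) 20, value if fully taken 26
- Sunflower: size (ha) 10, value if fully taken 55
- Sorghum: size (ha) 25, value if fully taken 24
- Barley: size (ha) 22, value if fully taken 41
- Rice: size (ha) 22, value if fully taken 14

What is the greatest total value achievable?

Sort by value density: Sunflower 55/10≈5.5, Barley 41/22≈1.86, Maize 26/20≈1.3, Sorghum 24/25≈0.96, Rice 14/22≈0.636.
Sunflower: take in full, 10 ha for value 55 — 42 left.
Take all of Barley (22 ha, value 41) — 20 ha left.
Take all of Maize (20 ha, value 26) — 0 ha left.
Total value = 122.

122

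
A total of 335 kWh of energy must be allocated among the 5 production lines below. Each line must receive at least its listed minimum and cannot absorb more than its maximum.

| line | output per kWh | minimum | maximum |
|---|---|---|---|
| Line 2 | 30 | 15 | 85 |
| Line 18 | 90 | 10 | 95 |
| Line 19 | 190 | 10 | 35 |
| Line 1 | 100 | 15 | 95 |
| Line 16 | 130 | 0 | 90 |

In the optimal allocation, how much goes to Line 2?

20

Meeting every minimum uses 15+10+10+15+0 = 50 kWh, leaving 285.
Order the production lines by output per kWh: Line 19 190 > Line 16 130 > Line 1 100 > Line 18 90 > Line 2 30.
Line 19: +25 to 35 (cap) → 260 left.
Line 16: +90 to 90 (cap) → 170 left.
Give Line 1 80 more to hit its cap of 95 → 90 left.
Line 18 takes 85 more to reach its cap of 95 → 5 left.
Line 2: +5 (room for 70) → 20. Pool exhausted.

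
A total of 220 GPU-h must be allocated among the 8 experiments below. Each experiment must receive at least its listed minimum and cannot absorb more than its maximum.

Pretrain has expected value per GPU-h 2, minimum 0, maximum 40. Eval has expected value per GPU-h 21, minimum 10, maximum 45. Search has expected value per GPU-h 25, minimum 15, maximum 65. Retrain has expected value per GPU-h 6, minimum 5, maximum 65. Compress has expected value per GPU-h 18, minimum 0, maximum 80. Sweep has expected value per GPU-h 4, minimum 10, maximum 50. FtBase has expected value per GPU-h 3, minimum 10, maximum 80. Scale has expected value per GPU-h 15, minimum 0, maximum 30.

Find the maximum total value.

4185

Meeting every minimum uses 0+10+15+5+0+10+10+0 = 50 GPU-h, leaving 170.
Order the experiments by expected value per GPU-h: Search 25 > Eval 21 > Compress 18 > Scale 15 > Retrain 6 > Sweep 4 > FtBase 3 > Pretrain 2.
Search: +50 to 65 (cap) ; 120 left.
Give Eval 35 more to hit its cap of 45 ; 85 left.
Compress takes 80 more to reach its cap of 80 ; 5 left.
Scale: +5 (room for 30) → 5. Pool exhausted.
Total = 21×45 + 25×65 + 6×5 + 18×80 + 4×10 + 3×10 + 15×5 = 4185.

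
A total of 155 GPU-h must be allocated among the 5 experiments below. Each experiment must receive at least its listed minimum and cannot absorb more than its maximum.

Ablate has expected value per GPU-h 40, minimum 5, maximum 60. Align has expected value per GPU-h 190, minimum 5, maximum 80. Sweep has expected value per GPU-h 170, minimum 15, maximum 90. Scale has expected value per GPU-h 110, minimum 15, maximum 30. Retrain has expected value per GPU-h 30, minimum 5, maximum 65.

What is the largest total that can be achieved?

Meeting every minimum uses 5+5+15+15+5 = 45 GPU-h, leaving 110.
Rank by expected value per GPU-h: Align 190 > Sweep 170 > Scale 110 > Ablate 40 > Retrain 30.
Give Align 75 more to hit its cap of 80 — 35 left.
Sweep has room for 75 more but only 35 remain, so it gets 50.
Total = 40×5 + 190×80 + 170×50 + 110×15 + 30×5 = 25700.

25700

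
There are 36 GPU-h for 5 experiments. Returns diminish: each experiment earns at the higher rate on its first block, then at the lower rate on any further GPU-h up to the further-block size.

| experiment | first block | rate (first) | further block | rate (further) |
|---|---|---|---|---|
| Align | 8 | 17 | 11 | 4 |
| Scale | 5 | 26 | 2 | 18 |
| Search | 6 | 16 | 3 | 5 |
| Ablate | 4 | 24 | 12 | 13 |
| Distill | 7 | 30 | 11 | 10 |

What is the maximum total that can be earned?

Treat each block as its own option and order by rate: Distill/first 30 > Scale/first 26 > Ablate/first 24 > Scale/second 18 > Align/first 17 > Search/first 16 > Ablate/second 13 > Distill/second 10 > Search/second 5 > Align/second 4.
Fill Distill first block (7 at 30) ; 29 left.
Scale first at 26: fill all 5 ; 24 left.
Ablate/first (24): +4 ; 20 left.
Scale/second (18): +2 ; 18 left.
Align/first (17): +8 ; 10 left.
Search first at 16: fill all 6 ; 4 left.
4 remain; put them into Ablate second at 13.
Total = 30×7 + 26×5 + 24×4 + 18×2 + 17×8 + 16×6 + 13×4 = 756.

756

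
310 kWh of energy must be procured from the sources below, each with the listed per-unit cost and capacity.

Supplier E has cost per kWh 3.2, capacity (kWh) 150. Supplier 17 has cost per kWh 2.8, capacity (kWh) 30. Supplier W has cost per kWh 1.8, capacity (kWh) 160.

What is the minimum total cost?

756

Fill from the cheapest source first.
Supplier W at 1.8: take all 160 kWh — 150 still needed.
Supplier 17 at 2.8: take all 30 kWh — 120 still needed.
Take 120 from Supplier E at 3.2 to finish.
Cost = 160×1.8 + 30×2.8 + 120×3.2 = 756.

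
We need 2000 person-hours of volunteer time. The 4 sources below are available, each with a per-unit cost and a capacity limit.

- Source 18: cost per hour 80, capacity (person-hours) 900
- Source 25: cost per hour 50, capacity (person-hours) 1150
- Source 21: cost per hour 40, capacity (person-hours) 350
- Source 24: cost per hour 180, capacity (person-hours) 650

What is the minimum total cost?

Fill from the cheapest source first.
Take 350 from Source 21 at 40 ; need 1650 more.
Source 25 (50): use full 1150 ; 500 person-hours to go.
Take 500 from Source 18 at 80 to finish.
Source 24: unused.
Cost = 350×40 + 1150×50 + 500×80 = 111500.

111500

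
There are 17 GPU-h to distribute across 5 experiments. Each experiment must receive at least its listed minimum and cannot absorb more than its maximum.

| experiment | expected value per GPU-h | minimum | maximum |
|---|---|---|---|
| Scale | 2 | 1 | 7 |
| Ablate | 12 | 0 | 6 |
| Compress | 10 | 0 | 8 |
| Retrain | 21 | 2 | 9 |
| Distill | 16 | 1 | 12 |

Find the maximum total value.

303

Meeting every minimum uses 1+0+0+2+1 = 4 GPU-h, leaving 13.
Order the experiments by expected value per GPU-h: Retrain 21 > Distill 16 > Ablate 12 > Compress 10 > Scale 2.
Retrain takes 7 more to reach its cap of 9 — 6 left.
Only 6 left; Distill takes them to reach 7.
Total = 2×1 + 21×9 + 16×7 = 303.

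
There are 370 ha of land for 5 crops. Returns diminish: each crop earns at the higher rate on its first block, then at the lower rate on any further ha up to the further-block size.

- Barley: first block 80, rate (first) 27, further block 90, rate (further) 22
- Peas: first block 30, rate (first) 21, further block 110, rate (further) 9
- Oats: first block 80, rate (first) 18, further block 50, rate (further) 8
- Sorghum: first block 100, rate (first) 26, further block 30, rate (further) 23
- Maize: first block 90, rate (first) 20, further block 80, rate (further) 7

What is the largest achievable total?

8860

Rank every tier by rate: Barley/T1 27 > Sorghum/T1 26 > Sorghum/T2 23 > Barley/T2 22 > Peas/T1 21 > Maize/T1 20 > Oats/T1 18 > Peas/T2 9 > Oats/T2 8 > Maize/T2 7.
Barley T1 at 27: fill all 80 ; 290 left.
Sorghum/T1 (26): +100 ; 190 left.
Sorghum T2 at 23: fill all 30 ; 160 left.
Fill Barley T2 block (90 at 22) ; 70 left.
Peas T1 at 21: fill all 30 ; 40 left.
Maize T1 at 20: only 40 left, fill 40.
Total = 27×80 + 26×100 + 23×30 + 22×90 + 21×30 + 20×40 = 8860.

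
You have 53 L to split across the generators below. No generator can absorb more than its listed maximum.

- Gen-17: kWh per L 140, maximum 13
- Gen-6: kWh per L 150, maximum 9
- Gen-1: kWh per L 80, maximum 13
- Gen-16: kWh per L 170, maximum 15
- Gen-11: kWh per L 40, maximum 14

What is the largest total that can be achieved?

Order the generators by kWh per L: Gen-16 170 > Gen-6 150 > Gen-17 140 > Gen-1 80 > Gen-11 40.
Gen-16 takes 15 to reach its cap of 15 — 38 left.
Gen-6 takes 9 to reach its cap of 9 — 29 left.
Give Gen-17 13 to hit its cap of 13 — 16 left.
Give Gen-1 13 to hit its cap of 13 — 3 left.
Gen-11: +3 (room for 14) → 3. Pool exhausted.
Total = 140×13 + 150×9 + 80×13 + 170×15 + 40×3 = 6880.

6880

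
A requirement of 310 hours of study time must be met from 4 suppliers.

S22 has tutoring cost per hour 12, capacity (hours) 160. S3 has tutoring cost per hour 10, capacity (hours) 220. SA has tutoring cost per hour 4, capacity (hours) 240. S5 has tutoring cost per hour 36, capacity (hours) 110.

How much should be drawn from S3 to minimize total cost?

70

Cheapest first:
SA at 4: take all 240 hours → 70 still needed.
S3 (10): take the remaining 70 → done.
S22, S5: unused.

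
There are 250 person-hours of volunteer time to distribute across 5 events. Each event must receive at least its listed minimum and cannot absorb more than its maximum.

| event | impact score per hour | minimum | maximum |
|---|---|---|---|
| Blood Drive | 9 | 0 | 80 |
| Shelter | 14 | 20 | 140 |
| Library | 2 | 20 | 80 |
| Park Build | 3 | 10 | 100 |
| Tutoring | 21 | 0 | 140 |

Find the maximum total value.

Meeting every minimum uses 0+20+20+10+0 = 50 person-hours, leaving 200.
Rank by impact score per hour: Tutoring 21 > Shelter 14 > Blood Drive 9 > Park Build 3 > Library 2.
Tutoring: +140 to 140 (cap) ; 60 left.
Shelter has room for 120 more but only 60 remain, so it gets 80.
Total = 14×80 + 2×20 + 3×10 + 21×140 = 4130.

4130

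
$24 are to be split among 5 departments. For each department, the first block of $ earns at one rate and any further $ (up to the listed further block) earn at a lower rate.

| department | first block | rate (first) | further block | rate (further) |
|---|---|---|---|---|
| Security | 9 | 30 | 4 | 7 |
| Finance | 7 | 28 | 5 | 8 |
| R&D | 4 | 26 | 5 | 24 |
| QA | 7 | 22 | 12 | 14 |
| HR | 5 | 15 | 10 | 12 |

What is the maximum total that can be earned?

Order all 10 blocks by rate: Security/first 30 > Finance/first 28 > R&D/first 26 > R&D/second 24 > QA/first 22 > HR/first 15 > QA/second 14 > HR/second 12 > Finance/second 8 > Security/second 7.
Security/first (30): +9 — 15 left.
Finance/first (28): +7 — 8 left.
R&D/first (26): +4 — 4 left.
R&D second at 24: only 4 left, fill 4.
Total = 30×9 + 28×7 + 26×4 + 24×4 = 666.

666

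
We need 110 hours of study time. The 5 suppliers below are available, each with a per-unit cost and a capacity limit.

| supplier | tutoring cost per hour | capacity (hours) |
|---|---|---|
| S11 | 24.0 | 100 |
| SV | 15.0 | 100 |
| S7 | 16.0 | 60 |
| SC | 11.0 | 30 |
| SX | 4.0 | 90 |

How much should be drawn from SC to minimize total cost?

Use suppliers in increasing cost order.
SX (4.0): use full 90 → 20 hours to go.
SC at 11.0: take 20 of its 30 → requirement met.
SV, S7, S11: unused.

20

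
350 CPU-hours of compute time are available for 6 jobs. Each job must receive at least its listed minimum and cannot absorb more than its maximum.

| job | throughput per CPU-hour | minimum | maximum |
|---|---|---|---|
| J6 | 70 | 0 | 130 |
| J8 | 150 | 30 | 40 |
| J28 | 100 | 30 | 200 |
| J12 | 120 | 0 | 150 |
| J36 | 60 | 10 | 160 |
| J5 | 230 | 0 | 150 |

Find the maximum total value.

Meeting every minimum uses 0+30+30+0+10+0 = 70 CPU-hours, leaving 280.
Highest throughput per CPU-hour first: J5 230 > J8 150 > J12 120 > J28 100 > J6 70 > J36 60.
Give J5 150 more to hit its cap of 150 ; 130 left.
J8 takes 10 more to reach its cap of 40 ; 120 left.
J12: +120 (room for 150) → 120. Pool exhausted.
Total = 150×40 + 100×30 + 120×120 + 60×10 + 230×150 = 58500.

58500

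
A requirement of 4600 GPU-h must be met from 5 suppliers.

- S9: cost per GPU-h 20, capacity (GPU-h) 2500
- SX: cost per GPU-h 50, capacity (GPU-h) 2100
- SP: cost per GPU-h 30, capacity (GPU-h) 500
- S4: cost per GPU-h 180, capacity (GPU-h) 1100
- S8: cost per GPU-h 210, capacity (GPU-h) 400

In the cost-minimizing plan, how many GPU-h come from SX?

Cheapest first:
Take 2500 from S9 at 20 → need 2100 more.
Take 500 from SP at 30 → need 1600 more.
Take 1600 from SX at 50 to finish.
S4, S8: unused.

1600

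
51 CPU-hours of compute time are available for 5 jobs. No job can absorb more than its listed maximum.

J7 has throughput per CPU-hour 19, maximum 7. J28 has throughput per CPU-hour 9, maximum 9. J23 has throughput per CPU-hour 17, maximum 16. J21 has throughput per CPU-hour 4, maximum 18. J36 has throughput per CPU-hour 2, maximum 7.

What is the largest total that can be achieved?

560

Order the jobs by throughput per CPU-hour: J7 19 > J23 17 > J28 9 > J21 4 > J36 2.
Give J7 7 to hit its cap of 7 — 44 left.
J23: +16 to 16 (cap) — 28 left.
Give J28 9 to hit its cap of 9 — 19 left.
Give J21 18 to hit its cap of 18 — 1 left.
Only 1 left; J36 takes them to reach 1.
Total = 19×7 + 9×9 + 17×16 + 4×18 + 2×1 = 560.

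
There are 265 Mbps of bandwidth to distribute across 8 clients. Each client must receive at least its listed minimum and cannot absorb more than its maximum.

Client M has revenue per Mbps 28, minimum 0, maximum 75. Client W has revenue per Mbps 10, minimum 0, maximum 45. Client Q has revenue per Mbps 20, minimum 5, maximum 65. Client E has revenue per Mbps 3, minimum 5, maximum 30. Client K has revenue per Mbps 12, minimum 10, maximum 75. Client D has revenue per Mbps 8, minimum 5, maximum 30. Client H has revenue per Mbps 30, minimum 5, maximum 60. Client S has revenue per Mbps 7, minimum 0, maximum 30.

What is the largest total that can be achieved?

5915

Meeting every minimum uses 0+0+5+5+10+5+5+0 = 30 Mbps, leaving 235.
Highest revenue per Mbps first: Client H 30 > Client M 28 > Client Q 20 > Client K 12 > Client W 10 > Client D 8 > Client S 7 > Client E 3.
Client H: +55 to 60 (cap) → 180 left.
Client M: +75 to 75 (cap) → 105 left.
Client Q: +60 to 65 (cap) → 45 left.
Client K has room for 65 more but only 45 remain, so it gets 55.
Total = 28×75 + 20×65 + 3×5 + 12×55 + 8×5 + 30×60 = 5915.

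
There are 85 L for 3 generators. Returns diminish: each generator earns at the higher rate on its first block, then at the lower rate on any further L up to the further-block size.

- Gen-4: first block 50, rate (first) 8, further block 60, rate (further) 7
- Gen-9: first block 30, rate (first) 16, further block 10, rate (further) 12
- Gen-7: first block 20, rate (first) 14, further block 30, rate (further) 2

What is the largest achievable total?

1080

Order all 6 blocks by rate: Gen-9/first 16 > Gen-7/first 14 > Gen-9/second 12 > Gen-4/first 8 > Gen-4/second 7 > Gen-7/second 2.
Fill Gen-9 first block (30 at 16) — 55 left.
Gen-7 first at 14: fill all 20 — 35 left.
Gen-9 second at 12: fill all 10 — 25 left.
25 remain; put them into Gen-4 first at 8.
Total = 16×30 + 14×20 + 12×10 + 8×25 = 1080.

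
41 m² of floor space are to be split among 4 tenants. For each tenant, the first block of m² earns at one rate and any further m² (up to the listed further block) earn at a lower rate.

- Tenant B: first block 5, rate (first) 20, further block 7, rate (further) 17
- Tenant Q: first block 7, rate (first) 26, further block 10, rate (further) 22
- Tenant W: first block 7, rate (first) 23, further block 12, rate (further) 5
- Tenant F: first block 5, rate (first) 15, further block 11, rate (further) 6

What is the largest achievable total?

857

Order all 8 blocks by rate: Tenant Q/tier1 26 > Tenant W/tier1 23 > Tenant Q/tier2 22 > Tenant B/tier1 20 > Tenant B/tier2 17 > Tenant F/tier1 15 > Tenant F/tier2 6 > Tenant W/tier2 5.
Tenant Q tier1 at 26: fill all 7 → 34 left.
Tenant W tier1 at 23: fill all 7 → 27 left.
Tenant Q tier2 at 22: fill all 10 → 17 left.
Tenant B/tier1 (20): +5 → 12 left.
Fill Tenant B tier2 block (7 at 17) → 5 left.
Fill Tenant F tier1 block (5 at 15) → 0 left.
Total = 26×7 + 23×7 + 22×10 + 20×5 + 17×7 + 15×5 = 857.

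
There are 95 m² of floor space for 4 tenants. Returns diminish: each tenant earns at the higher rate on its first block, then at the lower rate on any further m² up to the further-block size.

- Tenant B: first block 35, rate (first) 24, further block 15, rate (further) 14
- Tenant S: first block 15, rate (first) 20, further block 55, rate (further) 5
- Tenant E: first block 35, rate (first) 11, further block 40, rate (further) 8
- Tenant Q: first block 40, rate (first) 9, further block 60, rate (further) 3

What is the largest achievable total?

1680

Order all 8 blocks by rate: Tenant B/first 24 > Tenant S/first 20 > Tenant B/second 14 > Tenant E/first 11 > Tenant Q/first 9 > Tenant E/second 8 > Tenant S/second 5 > Tenant Q/second 3.
Tenant B/first (24): +35 — 60 left.
Fill Tenant S first block (15 at 20) — 45 left.
Tenant B/second (14): +15 — 30 left.
Tenant E first at 11: only 30 left, fill 30.
Total = 24×35 + 20×15 + 14×15 + 11×30 = 1680.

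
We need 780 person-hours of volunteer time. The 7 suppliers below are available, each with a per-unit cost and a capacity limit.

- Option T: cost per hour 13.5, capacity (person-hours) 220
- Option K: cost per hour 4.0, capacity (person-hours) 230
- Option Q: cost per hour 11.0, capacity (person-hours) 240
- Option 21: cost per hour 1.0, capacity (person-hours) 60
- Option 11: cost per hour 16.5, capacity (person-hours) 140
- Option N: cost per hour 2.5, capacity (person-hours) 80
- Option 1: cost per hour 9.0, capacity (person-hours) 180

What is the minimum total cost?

Fill from the cheapest supplier first.
Option 21 at 1.0: take all 60 person-hours — 720 still needed.
Take 80 from Option N at 2.5 — need 640 more.
Option K at 4.0: take all 230 person-hours — 410 still needed.
Take 180 from Option 1 at 9.0 — need 230 more.
Option Q (11.0): take the remaining 230 — done.
Option T, Option 11: unused.
Cost = 60×1.0 + 80×2.5 + 230×4.0 + 180×9.0 + 230×11.0 = 5330.

5330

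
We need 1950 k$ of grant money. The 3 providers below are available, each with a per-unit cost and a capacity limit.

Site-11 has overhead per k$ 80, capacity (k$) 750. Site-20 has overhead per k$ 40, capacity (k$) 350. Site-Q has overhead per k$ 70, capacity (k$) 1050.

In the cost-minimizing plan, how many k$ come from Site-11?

Cheapest first:
Take 350 from Site-20 at 40 ; need 1600 more.
Take 1050 from Site-Q at 70 ; need 550 more.
Take 550 from Site-11 at 80 to finish.

550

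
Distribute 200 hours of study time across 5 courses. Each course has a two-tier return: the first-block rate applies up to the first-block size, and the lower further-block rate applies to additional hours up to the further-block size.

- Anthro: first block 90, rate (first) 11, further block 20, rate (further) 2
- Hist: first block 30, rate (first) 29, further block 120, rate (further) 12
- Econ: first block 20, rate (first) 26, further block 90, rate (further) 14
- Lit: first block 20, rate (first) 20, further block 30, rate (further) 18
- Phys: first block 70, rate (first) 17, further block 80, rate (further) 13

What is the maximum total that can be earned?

3940

Rank every tier by rate: Hist/T1 29 > Econ/T1 26 > Lit/T1 20 > Lit/T2 18 > Phys/T1 17 > Econ/T2 14 > Phys/T2 13 > Hist/T2 12 > Anthro/T1 11 > Anthro/T2 2.
Fill Hist T1 block (30 at 29) → 170 left.
Econ/T1 (26): +20 → 150 left.
Lit T1 at 20: fill all 20 → 130 left.
Lit T2 at 18: fill all 30 → 100 left.
Phys T1 at 17: fill all 70 → 30 left.
Econ/T2: +30 of 90 at 14; pool empty.
Total = 29×30 + 26×20 + 20×20 + 18×30 + 17×70 + 14×30 = 3940.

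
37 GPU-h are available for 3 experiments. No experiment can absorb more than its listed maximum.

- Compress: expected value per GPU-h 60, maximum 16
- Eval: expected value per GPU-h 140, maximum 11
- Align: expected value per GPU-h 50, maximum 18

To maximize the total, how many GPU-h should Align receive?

10

Highest expected value per GPU-h first: Eval 140 > Compress 60 > Align 50.
Give Eval 11 to hit its cap of 11 → 26 left.
Compress: +16 to 16 (cap) → 10 left.
Only 10 left; Align takes them to reach 10.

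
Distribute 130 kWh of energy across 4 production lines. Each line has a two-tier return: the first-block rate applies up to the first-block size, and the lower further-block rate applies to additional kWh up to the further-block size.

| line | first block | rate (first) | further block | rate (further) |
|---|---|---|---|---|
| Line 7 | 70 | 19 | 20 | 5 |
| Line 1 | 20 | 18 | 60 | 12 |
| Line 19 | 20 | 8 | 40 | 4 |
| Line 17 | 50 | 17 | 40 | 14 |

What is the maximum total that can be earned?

Treat each block as its own option and order by rate: Line 7/tier1 19 > Line 1/tier1 18 > Line 17/tier1 17 > Line 17/tier2 14 > Line 1/tier2 12 > Line 19/tier1 8 > Line 7/tier2 5 > Line 19/tier2 4.
Fill Line 7 tier1 block (70 at 19) ; 60 left.
Fill Line 1 tier1 block (20 at 18) ; 40 left.
40 remain; put them into Line 17 tier1 at 17.
Total = 19×70 + 18×20 + 17×40 = 2370.

2370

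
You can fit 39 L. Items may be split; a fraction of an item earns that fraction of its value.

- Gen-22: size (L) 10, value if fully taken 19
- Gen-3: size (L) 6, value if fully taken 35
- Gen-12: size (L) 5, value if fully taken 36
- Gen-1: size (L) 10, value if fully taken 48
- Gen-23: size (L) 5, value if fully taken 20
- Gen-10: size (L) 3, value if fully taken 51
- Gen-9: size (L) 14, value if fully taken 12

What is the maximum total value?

Rank by value-to-size ratio: Gen-10 51/3≈17, Gen-12 36/5≈7.2, Gen-3 35/6≈5.83, Gen-1 48/10≈4.8, Gen-23 20/5≈4, Gen-22 19/10≈1.9, Gen-9 12/14≈0.857.
All 3 L of Gen-10 fit (value 51) → 36 remain.
Gen-12: take in full, 5 L for value 36 → 31 left.
Gen-3: take in full, 6 L for value 35 → 25 left.
Take all of Gen-1 (10 L, value 48) → 15 L left.
Gen-23: take in full, 5 L for value 20 → 10 left.
Take all of Gen-22 (10 L, value 19) → 0 L left.
Total value = 209.

209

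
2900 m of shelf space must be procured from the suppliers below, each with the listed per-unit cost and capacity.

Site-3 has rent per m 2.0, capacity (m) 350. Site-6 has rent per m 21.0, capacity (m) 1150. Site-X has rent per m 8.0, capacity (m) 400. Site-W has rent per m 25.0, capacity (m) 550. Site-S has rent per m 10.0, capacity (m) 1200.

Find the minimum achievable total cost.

Use suppliers in increasing cost order.
Take 350 from Site-3 at 2.0 ; need 2550 more.
Site-X (8.0): use full 400 ; 2150 m to go.
Site-S (10.0): use full 1200 ; 950 m to go.
Take 950 from Site-6 at 21.0 to finish.
Site-W: unused.
Cost = 350×2.0 + 400×8.0 + 1200×10.0 + 950×21.0 = 35850.

35850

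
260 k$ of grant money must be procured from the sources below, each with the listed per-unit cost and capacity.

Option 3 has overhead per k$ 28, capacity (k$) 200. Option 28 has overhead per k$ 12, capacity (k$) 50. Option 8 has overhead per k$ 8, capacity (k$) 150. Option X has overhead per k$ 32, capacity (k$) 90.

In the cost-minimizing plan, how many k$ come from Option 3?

60

Use sources in increasing cost order.
Option 8 at 8: take all 150 k$ — 110 still needed.
Option 28 (12): use full 50 — 60 k$ to go.
Option 3 at 28: take 60 of its 200 — requirement met.
Option X: unused.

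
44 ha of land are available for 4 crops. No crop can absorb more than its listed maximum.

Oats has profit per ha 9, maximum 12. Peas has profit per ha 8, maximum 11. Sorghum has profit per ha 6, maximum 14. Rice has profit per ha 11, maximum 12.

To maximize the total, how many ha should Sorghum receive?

9

Highest profit per ha first: Rice 11 > Oats 9 > Peas 8 > Sorghum 6.
Rice: +12 to 12 (cap) — 32 left.
Give Oats 12 to hit its cap of 12 — 20 left.
Peas takes 11 to reach its cap of 11 — 9 left.
Sorghum has room for 14 but only 9 remain, so it gets 9.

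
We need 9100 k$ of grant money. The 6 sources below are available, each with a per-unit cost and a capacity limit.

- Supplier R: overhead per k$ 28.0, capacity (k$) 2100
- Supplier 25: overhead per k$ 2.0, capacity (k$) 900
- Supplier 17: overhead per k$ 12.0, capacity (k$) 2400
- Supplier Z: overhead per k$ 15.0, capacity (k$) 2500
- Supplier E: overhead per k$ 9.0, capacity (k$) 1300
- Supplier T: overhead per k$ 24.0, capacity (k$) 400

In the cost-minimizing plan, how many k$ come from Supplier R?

1600

Fill from the cheapest source first.
Supplier 25 (2.0): use full 900 → 8200 k$ to go.
Take 1300 from Supplier E at 9.0 → need 6900 more.
Take 2400 from Supplier 17 at 12.0 → need 4500 more.
Take 2500 from Supplier Z at 15.0 → need 2000 more.
Supplier T at 24.0: take all 400 k$ → 1600 still needed.
Supplier R (28.0): take the remaining 1600 → done.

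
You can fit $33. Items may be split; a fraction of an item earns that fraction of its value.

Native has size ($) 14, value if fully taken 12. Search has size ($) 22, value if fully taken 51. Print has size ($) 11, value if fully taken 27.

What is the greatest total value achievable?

78

Sort by value density: Print 27/11≈2.45, Search 51/22≈2.32, Native 12/14≈0.857.
All 11 $ of Print fit (value 27) ; 22 remain.
Take all of Search (22 $, value 51) ; 0 $ left.
Total value = 78.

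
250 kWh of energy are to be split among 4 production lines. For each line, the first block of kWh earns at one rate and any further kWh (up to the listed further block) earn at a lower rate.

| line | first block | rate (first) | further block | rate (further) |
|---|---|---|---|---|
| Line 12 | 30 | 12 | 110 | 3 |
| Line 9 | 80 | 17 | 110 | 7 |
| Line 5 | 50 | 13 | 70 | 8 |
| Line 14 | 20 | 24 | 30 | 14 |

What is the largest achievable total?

3590

Treat each block as its own option and order by rate: Line 14/first 24 > Line 9/first 17 > Line 14/second 14 > Line 5/first 13 > Line 12/first 12 > Line 5/second 8 > Line 9/second 7 > Line 12/second 3.
Line 14 first at 24: fill all 20 → 230 left.
Fill Line 9 first block (80 at 17) → 150 left.
Line 14 second at 14: fill all 30 → 120 left.
Line 5 first at 13: fill all 50 → 70 left.
Line 12/first (12): +30 → 40 left.
40 remain; put them into Line 5 second at 8.
Total = 24×20 + 17×80 + 14×30 + 13×50 + 12×30 + 8×40 = 3590.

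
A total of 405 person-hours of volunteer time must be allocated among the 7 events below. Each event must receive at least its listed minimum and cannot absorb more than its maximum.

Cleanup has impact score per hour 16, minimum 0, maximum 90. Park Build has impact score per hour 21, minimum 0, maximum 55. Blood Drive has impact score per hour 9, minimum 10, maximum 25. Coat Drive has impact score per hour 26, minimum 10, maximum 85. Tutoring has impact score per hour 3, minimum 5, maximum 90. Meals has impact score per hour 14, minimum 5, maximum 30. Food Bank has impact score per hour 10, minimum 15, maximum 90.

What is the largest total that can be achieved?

Meeting every minimum uses 0+0+10+10+5+5+15 = 45 person-hours, leaving 360.
Rank by impact score per hour: Coat Drive 26 > Park Build 21 > Cleanup 16 > Meals 14 > Food Bank 10 > Blood Drive 9 > Tutoring 3.
Give Coat Drive 75 more to hit its cap of 85 → 285 left.
Give Park Build 55 more to hit its cap of 55 → 230 left.
Give Cleanup 90 more to hit its cap of 90 → 140 left.
Give Meals 25 more to hit its cap of 30 → 115 left.
Food Bank takes 75 more to reach its cap of 90 → 40 left.
Give Blood Drive 15 more to hit its cap of 25 → 25 left.
Tutoring: +25 (room for 85) → 30. Pool exhausted.
Total = 16×90 + 21×55 + 9×25 + 26×85 + 3×30 + 14×30 + 10×90 = 6440.

6440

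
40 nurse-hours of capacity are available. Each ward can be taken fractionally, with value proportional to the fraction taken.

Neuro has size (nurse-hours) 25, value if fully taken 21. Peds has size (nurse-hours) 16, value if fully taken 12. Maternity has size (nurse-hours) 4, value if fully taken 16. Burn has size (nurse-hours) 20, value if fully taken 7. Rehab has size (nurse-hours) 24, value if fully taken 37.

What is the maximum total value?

63.08

Rank by value-to-size ratio: Maternity 16/4≈4, Rehab 37/24≈1.54, Neuro 21/25≈0.84, Peds 12/16≈0.75, Burn 7/20≈0.35.
Maternity: take in full, 4 nurse-hours for value 16 ; 36 left.
Rehab: take in full, 24 nurse-hours for value 37 ; 12 left.
Only 12 nurse-hours remain; take 12/25 of Neuro for value 21×12/25 = 10.08.
Total value = 63.08.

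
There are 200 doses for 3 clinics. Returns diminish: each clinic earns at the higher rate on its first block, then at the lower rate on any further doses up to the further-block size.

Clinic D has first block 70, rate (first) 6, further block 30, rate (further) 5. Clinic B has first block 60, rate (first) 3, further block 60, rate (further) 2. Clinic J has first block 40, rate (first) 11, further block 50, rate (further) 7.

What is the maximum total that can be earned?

1390

Order all 6 blocks by rate: Clinic J/first 11 > Clinic J/second 7 > Clinic D/first 6 > Clinic D/second 5 > Clinic B/first 3 > Clinic B/second 2.
Clinic J/first (11): +40 → 160 left.
Fill Clinic J second block (50 at 7) → 110 left.
Fill Clinic D first block (70 at 6) → 40 left.
Clinic D second at 5: fill all 30 → 10 left.
Clinic B/first: +10 of 60 at 3; pool empty.
Total = 11×40 + 7×50 + 6×70 + 5×30 + 3×10 = 1390.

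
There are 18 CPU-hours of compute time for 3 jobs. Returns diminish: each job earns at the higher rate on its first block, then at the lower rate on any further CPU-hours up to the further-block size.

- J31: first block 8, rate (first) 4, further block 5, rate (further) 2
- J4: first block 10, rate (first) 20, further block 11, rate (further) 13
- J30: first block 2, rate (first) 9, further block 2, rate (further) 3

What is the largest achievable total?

Rank every tier by rate: J4/first 20 > J4/second 13 > J30/first 9 > J31/first 4 > J30/second 3 > J31/second 2.
Fill J4 first block (10 at 20) — 8 left.
J4 second at 13: only 8 left, fill 8.
Total = 20×10 + 13×8 = 304.

304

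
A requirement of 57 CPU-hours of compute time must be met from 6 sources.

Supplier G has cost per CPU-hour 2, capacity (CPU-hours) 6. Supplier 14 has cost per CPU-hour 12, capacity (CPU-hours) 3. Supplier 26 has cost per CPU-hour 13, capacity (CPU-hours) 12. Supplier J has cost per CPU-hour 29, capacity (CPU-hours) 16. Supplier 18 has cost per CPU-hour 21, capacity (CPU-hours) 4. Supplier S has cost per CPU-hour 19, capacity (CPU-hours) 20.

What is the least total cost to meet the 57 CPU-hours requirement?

Use sources in increasing cost order.
Supplier G (2): use full 6 → 51 CPU-hours to go.
Supplier 14 at 12: take all 3 CPU-hours → 48 still needed.
Supplier 26 at 13: take all 12 CPU-hours → 36 still needed.
Supplier S at 19: take all 20 CPU-hours → 16 still needed.
Supplier 18 at 21: take all 4 CPU-hours → 12 still needed.
Supplier J (29): take the remaining 12 → done.
Cost = 6×2 + 3×12 + 12×13 + 20×19 + 4×21 + 12×29 = 1016.

1016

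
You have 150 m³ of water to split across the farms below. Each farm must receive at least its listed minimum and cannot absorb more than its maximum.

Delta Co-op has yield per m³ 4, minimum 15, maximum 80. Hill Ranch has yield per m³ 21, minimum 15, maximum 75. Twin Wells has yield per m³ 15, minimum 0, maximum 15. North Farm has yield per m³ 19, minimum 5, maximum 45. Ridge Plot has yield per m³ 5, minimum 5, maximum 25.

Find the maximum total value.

Meeting every minimum uses 15+15+0+5+5 = 40 m³, leaving 110.
Highest yield per m³ first: Hill Ranch 21 > North Farm 19 > Twin Wells 15 > Ridge Plot 5 > Delta Co-op 4.
Hill Ranch takes 60 more to reach its cap of 75 — 50 left.
Give North Farm 40 more to hit its cap of 45 — 10 left.
Only 10 left; Twin Wells takes them to reach 10.
Total = 4×15 + 21×75 + 15×10 + 19×45 + 5×5 = 2665.

2665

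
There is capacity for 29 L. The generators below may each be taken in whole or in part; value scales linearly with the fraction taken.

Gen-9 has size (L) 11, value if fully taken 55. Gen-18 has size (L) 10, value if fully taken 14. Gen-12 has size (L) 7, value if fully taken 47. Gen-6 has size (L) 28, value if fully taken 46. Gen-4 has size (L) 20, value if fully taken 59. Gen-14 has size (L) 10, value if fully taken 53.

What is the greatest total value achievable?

Best value per unit of size first: Gen-12 47/7≈6.71, Gen-14 53/10≈5.3, Gen-9 55/11≈5, Gen-4 59/20≈2.95, Gen-6 46/28≈1.64, Gen-18 14/10≈1.4.
Take all of Gen-12 (7 L, value 47) → 22 L left.
All 10 L of Gen-14 fit (value 53) → 12 remain.
Take all of Gen-9 (11 L, value 55) → 1 L left.
Fill the last 1 L with part of Gen-4: 1/20 of it earns 2.95.
Total value = 157.95.

157.95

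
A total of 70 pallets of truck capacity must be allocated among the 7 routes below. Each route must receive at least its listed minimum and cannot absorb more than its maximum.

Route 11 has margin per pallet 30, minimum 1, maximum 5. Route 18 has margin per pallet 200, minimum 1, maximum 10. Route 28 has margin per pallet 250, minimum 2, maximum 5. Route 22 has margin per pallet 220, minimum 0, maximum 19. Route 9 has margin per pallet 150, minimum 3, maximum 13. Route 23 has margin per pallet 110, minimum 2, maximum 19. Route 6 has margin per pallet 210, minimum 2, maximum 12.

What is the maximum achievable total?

13030

Meeting every minimum uses 1+1+2+0+3+2+2 = 11 pallets, leaving 59.
Rank by margin per pallet: Route 28 250 > Route 22 220 > Route 6 210 > Route 18 200 > Route 9 150 > Route 23 110 > Route 11 30.
Route 28 takes 3 more to reach its cap of 5 ; 56 left.
Route 22: +19 to 19 (cap) ; 37 left.
Route 6: +10 to 12 (cap) ; 27 left.
Route 18: +9 to 10 (cap) ; 18 left.
Route 9: +10 to 13 (cap) ; 8 left.
Only 8 left; Route 23 takes them to reach 10.
Total = 30×1 + 200×10 + 250×5 + 220×19 + 150×13 + 110×10 + 210×12 = 13030.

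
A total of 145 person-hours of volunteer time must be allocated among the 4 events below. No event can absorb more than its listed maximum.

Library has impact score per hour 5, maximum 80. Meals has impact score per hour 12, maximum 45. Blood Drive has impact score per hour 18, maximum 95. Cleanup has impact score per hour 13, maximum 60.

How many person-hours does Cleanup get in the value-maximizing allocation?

50

Rank by impact score per hour: Blood Drive 18 > Cleanup 13 > Meals 12 > Library 5.
Blood Drive takes 95 to reach its cap of 95 ; 50 left.
Only 50 left; Cleanup takes them to reach 50.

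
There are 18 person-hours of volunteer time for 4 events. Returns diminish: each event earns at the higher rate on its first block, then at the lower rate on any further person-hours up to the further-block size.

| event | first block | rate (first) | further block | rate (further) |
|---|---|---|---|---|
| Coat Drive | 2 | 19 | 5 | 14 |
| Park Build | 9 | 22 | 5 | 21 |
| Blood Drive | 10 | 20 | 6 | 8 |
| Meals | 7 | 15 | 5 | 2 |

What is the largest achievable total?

383

Treat each block as its own option and order by rate: Park Build/tier1 22 > Park Build/tier2 21 > Blood Drive/tier1 20 > Coat Drive/tier1 19 > Meals/tier1 15 > Coat Drive/tier2 14 > Blood Drive/tier2 8 > Meals/tier2 2.
Park Build/tier1 (22): +9 → 9 left.
Fill Park Build tier2 block (5 at 21) → 4 left.
Blood Drive tier1 at 20: only 4 left, fill 4.
Total = 22×9 + 21×5 + 20×4 = 383.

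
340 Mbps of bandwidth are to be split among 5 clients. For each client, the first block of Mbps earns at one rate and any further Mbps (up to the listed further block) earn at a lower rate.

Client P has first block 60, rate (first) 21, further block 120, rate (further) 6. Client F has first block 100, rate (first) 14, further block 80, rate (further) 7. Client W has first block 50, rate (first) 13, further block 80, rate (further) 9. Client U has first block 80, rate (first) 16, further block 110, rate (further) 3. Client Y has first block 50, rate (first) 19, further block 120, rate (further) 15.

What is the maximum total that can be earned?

5710

Rank every tier by rate: Client P/first 21 > Client Y/first 19 > Client U/first 16 > Client Y/second 15 > Client F/first 14 > Client W/first 13 > Client W/second 9 > Client F/second 7 > Client P/second 6 > Client U/second 3.
Client P first at 21: fill all 60 — 280 left.
Client Y/first (19): +50 — 230 left.
Client U first at 16: fill all 80 — 150 left.
Fill Client Y second block (120 at 15) — 30 left.
Client F first at 14: only 30 left, fill 30.
Total = 21×60 + 19×50 + 16×80 + 15×120 + 14×30 = 5710.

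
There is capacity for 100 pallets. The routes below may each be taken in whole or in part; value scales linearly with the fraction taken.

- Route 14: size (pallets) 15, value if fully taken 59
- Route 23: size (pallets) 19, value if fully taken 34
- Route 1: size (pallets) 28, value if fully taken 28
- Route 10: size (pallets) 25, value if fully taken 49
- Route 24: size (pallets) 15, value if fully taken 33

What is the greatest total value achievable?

201

Sort by value density: Route 14 59/15≈3.93, Route 24 33/15≈2.2, Route 10 49/25≈1.96, Route 23 34/19≈1.79, Route 1 28/28≈1.
Take all of Route 14 (15 pallets, value 59) → 85 pallets left.
All 15 pallets of Route 24 fit (value 33) → 70 remain.
Route 10: take in full, 25 pallets for value 49 → 45 left.
Take all of Route 23 (19 pallets, value 34) → 26 pallets left.
26 pallets left: a 26/28 share of Route 1 gives 28×26/28 = 26.
Total value = 201.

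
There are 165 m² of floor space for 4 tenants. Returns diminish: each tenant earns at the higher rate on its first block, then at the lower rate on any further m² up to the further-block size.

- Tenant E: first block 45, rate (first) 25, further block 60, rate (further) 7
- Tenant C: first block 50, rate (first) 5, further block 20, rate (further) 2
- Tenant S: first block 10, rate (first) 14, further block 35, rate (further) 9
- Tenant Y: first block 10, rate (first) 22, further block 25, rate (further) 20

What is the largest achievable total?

2580

Treat each block as its own option and order by rate: Tenant E/first 25 > Tenant Y/first 22 > Tenant Y/second 20 > Tenant S/first 14 > Tenant S/second 9 > Tenant E/second 7 > Tenant C/first 5 > Tenant C/second 2.
Tenant E/first (25): +45 ; 120 left.
Tenant Y first at 22: fill all 10 ; 110 left.
Fill Tenant Y second block (25 at 20) ; 85 left.
Tenant S first at 14: fill all 10 ; 75 left.
Fill Tenant S second block (35 at 9) ; 40 left.
Tenant E second at 7: only 40 left, fill 40.
Total = 25×45 + 22×10 + 20×25 + 14×10 + 9×35 + 7×40 = 2580.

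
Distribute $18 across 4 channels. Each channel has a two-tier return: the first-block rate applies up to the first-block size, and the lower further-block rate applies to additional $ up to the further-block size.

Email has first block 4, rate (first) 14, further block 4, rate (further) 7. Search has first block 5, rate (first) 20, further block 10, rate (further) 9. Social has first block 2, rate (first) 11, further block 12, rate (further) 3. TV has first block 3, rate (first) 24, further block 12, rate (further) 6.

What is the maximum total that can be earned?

286

Treat each block as its own option and order by rate: TV/first 24 > Search/first 20 > Email/first 14 > Social/first 11 > Search/second 9 > Email/second 7 > TV/second 6 > Social/second 3.
Fill TV first block (3 at 24) ; 15 left.
Fill Search first block (5 at 20) ; 10 left.
Fill Email first block (4 at 14) ; 6 left.
Social first at 11: fill all 2 ; 4 left.
4 remain; put them into Search second at 9.
Total = 24×3 + 20×5 + 14×4 + 11×2 + 9×4 = 286.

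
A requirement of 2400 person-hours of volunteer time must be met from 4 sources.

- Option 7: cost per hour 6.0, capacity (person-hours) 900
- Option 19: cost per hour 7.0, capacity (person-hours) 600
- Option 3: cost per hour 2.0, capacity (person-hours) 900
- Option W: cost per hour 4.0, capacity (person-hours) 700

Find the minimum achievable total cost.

9400

Cheapest first:
Option 3 (2.0): use full 900 → 1500 person-hours to go.
Option W (4.0): use full 700 → 800 person-hours to go.
Option 7 at 6.0: take 800 of its 900 → requirement met.
Option 19: unused.
Cost = 900×2.0 + 700×4.0 + 800×6.0 = 9400.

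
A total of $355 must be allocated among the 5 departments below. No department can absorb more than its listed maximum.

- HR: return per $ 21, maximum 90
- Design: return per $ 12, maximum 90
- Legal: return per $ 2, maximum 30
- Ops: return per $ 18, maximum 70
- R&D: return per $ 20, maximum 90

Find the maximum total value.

Order the departments by return per $: HR 21 > R&D 20 > Ops 18 > Design 12 > Legal 2.
HR: +90 to 90 (cap) — 265 left.
R&D: +90 to 90 (cap) — 175 left.
Ops takes 70 to reach its cap of 70 — 105 left.
Design takes 90 to reach its cap of 90 — 15 left.
Legal: +15 (room for 30) → 15. Pool exhausted.
Total = 21×90 + 12×90 + 2×15 + 18×70 + 20×90 = 6060.

6060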